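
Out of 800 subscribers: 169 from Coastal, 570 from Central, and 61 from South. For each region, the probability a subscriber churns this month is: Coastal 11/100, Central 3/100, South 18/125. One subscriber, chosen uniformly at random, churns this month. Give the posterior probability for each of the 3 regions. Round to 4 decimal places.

Coastal 0.4180, Central 0.3845, South 0.1975

Prior × likelihood for each hypothesis:
  Coastal: 0.21125 × 0.11 = 0.0232375
  Central: 0.7125 × 0.03 = 0.021375
  South: 0.07625 × 0.144 = 0.01098
Sum = 0.0555925.
P(Coastal | churn) = 0.0232375/0.0555925 ≈ 0.4180
P(Central | churn) = 0.021375/0.0555925 ≈ 0.3845
P(South | churn) = 0.01098/0.0555925 ≈ 0.1975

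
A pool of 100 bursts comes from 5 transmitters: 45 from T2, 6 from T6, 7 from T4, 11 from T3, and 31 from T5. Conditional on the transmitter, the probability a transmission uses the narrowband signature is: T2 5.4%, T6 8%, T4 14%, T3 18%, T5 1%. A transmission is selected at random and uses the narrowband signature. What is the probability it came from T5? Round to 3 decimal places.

0.050

Unnormalized posteriors (prior × likelihood):
  T2: 0.45 × 0.054 = 0.0243
  T6: 0.06 × 0.08 = 0.0048
  T4: 0.07 × 0.14 = 0.0098
  T3: 0.11 × 0.18 = 0.0198
  T5: 0.31 × 0.01 = 0.0031
Total = 0.0618.
P(T5 | evidence) = 0.0031 / 0.0618 ≈ 0.050.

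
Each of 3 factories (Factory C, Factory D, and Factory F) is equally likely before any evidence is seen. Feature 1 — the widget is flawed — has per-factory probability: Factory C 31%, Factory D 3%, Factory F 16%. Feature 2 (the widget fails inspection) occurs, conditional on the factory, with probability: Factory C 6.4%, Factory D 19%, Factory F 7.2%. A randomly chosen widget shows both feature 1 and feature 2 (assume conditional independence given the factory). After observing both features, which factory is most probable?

With a uniform prior (1/3 each), posterior ∝ likelihood:
  Factory C: 0.31 × 0.064 = 0.01984
  Factory D: 0.03 × 0.19 = 0.0057
  Factory F: 0.16 × 0.072 = 0.01152
Sum = 0.03706.
Largest term belongs to Factory C, so Factory C is most probable.

Factory C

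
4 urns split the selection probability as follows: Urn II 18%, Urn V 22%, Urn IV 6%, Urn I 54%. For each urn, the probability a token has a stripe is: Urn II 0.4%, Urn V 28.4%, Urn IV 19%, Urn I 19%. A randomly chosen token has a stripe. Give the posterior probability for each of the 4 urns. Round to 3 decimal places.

Unnormalized posteriors (prior × likelihood):
  Urn II: 0.18 × 0.004 = 0.00072
  Urn V: 0.22 × 0.284 = 0.06248
  Urn IV: 0.06 × 0.19 = 0.0114
  Urn I: 0.54 × 0.19 = 0.1026
Total = 0.1772.
P(Urn II | striped) = 0.00072/0.1772 ≈ 0.004
P(Urn V | striped) = 0.06248/0.1772 ≈ 0.353
P(Urn IV | striped) = 0.0114/0.1772 ≈ 0.064
P(Urn I | striped) = 0.1026/0.1772 ≈ 0.579
(Check: 0.004+0.353+0.064+0.579 = 1.000.)

Urn II 0.004, Urn V 0.353, Urn IV 0.064, Urn I 0.579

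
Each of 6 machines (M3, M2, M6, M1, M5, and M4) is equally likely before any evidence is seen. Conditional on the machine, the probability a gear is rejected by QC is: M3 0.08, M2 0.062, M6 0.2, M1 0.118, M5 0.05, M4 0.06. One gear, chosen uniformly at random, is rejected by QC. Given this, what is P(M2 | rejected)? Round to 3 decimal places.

With a uniform prior (1/6 each), posterior ∝ likelihood:
  M3: 0.08
  M2: 0.062
  M6: 0.2
  M1: 0.118
  M5: 0.05
  M4: 0.06
Total = 0.57.
P(M2 | evidence) = 0.062 / 0.57 ≈ 0.109.

0.109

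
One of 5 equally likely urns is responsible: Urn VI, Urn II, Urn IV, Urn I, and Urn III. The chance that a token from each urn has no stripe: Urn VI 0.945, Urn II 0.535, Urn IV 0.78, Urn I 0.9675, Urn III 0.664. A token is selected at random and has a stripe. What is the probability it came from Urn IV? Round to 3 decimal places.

0.198

Taking complements, P(striped | each) = Urn VI 0.055, Urn II 0.465, Urn IV 0.22, Urn I 0.0325, Urn III 0.336.
Since the prior is uniform, the posterior is proportional to the likelihood:
  Urn VI: 0.055
  Urn II: 0.465
  Urn IV: 0.22
  Urn I: 0.0325
  Urn III: 0.336
Normalizing constant = 1.1085.
P(Urn IV | evidence) = 0.22 / 1.1085 ≈ 0.198.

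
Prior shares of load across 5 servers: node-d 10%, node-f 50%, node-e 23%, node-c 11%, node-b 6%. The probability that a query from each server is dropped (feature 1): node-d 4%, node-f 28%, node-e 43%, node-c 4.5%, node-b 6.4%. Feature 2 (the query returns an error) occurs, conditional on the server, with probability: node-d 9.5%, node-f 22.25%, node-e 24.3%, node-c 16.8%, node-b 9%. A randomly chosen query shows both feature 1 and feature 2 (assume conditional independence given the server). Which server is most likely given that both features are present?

node-f

Prior × likelihood for each hypothesis:
  node-d: 0.1 × 0.04 × 0.095 = 0.00038
  node-f: 0.5 × 0.28 × 0.2225 = 0.03115
  node-e: 0.23 × 0.43 × 0.243 = 0.0240327
  node-c: 0.11 × 0.045 × 0.168 = 0.0008316
  node-b: 0.06 × 0.064 × 0.09 = 0.0003456
Sum = 0.0567399.
Largest term belongs to node-f, so node-f is most probable.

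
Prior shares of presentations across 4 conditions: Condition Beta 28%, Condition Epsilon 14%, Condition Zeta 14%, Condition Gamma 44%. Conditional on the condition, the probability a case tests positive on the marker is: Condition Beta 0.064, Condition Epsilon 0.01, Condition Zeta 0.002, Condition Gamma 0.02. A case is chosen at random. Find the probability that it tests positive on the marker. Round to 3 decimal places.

0.028

Compute prior × likelihood for every hypothesis:
  Condition Beta: 0.28 × 0.064 = 0.01792
  Condition Epsilon: 0.14 × 0.01 = 0.0014
  Condition Zeta: 0.14 × 0.002 = 0.00028
  Condition Gamma: 0.44 × 0.02 = 0.0088
P(marker-positive) = 0.01792 + 0.0014 + 0.00028 + 0.0088 = 0.0284 → 0.028.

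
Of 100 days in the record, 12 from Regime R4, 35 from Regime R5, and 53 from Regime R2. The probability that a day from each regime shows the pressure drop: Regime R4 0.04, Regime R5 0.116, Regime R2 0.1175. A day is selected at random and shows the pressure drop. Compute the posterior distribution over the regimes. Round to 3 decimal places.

Regime R4 0.045, Regime R5 0.377, Regime R2 0.578

Prior × likelihood for each hypothesis:
  Regime R4: 0.12 × 0.04 = 0.0048
  Regime R5: 0.35 × 0.116 = 0.0406
  Regime R2: 0.53 × 0.1175 = 0.062275
Normalizing constant = 0.107675.
P(Regime R4 | drop) = 0.0048/0.107675 ≈ 0.045
P(Regime R5 | drop) = 0.0406/0.107675 ≈ 0.377
P(Regime R2 | drop) = 0.062275/0.107675 ≈ 0.578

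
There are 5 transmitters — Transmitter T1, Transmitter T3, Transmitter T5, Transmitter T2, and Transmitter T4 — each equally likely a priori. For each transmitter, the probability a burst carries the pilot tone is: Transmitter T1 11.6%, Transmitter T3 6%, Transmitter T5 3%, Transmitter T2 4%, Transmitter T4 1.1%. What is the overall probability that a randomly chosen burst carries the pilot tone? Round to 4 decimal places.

0.0514

Since the prior is uniform, the posterior is proportional to the likelihood:
  Transmitter T1: 0.116
  Transmitter T3: 0.06
  Transmitter T5: 0.03
  Transmitter T2: 0.04
  Transmitter T4: 0.011
P(pilot) = (1/5) × (0.116 + 0.06 + 0.03 + 0.04 + 0.011) = 0.257/5 ≈ 0.0514.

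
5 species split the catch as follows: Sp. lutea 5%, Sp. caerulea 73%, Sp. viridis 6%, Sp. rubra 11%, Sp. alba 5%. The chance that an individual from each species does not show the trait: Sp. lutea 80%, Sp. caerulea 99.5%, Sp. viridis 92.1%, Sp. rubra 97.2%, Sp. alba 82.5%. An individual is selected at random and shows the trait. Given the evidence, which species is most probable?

Taking complements, P(trait | each) = Sp. lutea 0.2, Sp. caerulea 0.005, Sp. viridis 0.079, Sp. rubra 0.028, Sp. alba 0.175.
Compute prior × likelihood for every hypothesis:
  Sp. lutea: 0.05 × 0.2 = 0.01
  Sp. caerulea: 0.73 × 0.005 = 0.00365
  Sp. viridis: 0.06 × 0.079 = 0.00474
  Sp. rubra: 0.11 × 0.028 = 0.00308
  Sp. alba: 0.05 × 0.175 = 0.00875
Normalizing constant = 0.03022.
Largest term belongs to Sp. lutea, so Sp. lutea is most probable.

Sp. lutea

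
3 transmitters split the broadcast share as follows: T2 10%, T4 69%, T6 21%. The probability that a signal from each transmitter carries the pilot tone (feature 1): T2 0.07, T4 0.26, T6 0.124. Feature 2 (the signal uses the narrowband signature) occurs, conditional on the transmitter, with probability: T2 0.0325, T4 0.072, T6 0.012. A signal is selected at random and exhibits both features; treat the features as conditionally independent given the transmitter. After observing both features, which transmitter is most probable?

T4

Unnormalized posteriors (prior × likelihood):
  T2: 0.1 × 0.07 × 0.0325 = 0.0002275
  T4: 0.69 × 0.26 × 0.072 = 0.0129168
  T6: 0.21 × 0.124 × 0.012 = 0.00031248
Normalizing constant = 0.01345678.
Largest term belongs to T4, so T4 is most probable.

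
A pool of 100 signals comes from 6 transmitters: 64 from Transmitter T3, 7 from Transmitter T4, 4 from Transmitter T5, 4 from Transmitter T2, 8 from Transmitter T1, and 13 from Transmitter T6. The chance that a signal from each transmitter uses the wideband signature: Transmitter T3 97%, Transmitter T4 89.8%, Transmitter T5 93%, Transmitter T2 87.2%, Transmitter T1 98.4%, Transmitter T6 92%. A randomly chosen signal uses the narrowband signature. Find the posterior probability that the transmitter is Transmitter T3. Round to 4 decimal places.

0.4179

Taking complements, P(narrowband | each) = Transmitter T3 0.03, Transmitter T4 0.102, Transmitter T5 0.07, Transmitter T2 0.128, Transmitter T1 0.016, Transmitter T6 0.08.
By Bayes' rule, posterior ∝ prior × likelihood:
  Transmitter T3: 0.64 × 0.03 = 0.0192
  Transmitter T4: 0.07 × 0.102 = 0.00714
  Transmitter T5: 0.04 × 0.07 = 0.0028
  Transmitter T2: 0.04 × 0.128 = 0.00512
  Transmitter T1: 0.08 × 0.016 = 0.00128
  Transmitter T6: 0.13 × 0.08 = 0.0104
Normalizing constant = 0.04594.
P(Transmitter T3 | evidence) = 0.0192 / 0.04594 ≈ 0.4179.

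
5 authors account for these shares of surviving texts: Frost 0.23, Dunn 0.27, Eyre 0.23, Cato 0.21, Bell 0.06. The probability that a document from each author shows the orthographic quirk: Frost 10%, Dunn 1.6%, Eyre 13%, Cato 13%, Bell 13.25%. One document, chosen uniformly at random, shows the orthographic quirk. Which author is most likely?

Compute prior × likelihood for every hypothesis:
  Frost: 0.23 × 0.1 = 0.023
  Dunn: 0.27 × 0.016 = 0.00432
  Eyre: 0.23 × 0.13 = 0.0299
  Cato: 0.21 × 0.13 = 0.0273
  Bell: 0.06 × 0.1325 = 0.00795
Total = 0.09247.
Largest term belongs to Eyre, so Eyre is most probable.

Eyre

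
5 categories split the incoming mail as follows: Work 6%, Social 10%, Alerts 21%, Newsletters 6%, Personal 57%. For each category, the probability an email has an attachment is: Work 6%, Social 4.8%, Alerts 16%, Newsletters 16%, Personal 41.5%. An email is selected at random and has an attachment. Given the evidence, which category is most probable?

Personal

Prior × likelihood for each hypothesis:
  Work: 0.06 × 0.06 = 0.0036
  Social: 0.1 × 0.048 = 0.0048
  Alerts: 0.21 × 0.16 = 0.0336
  Newsletters: 0.06 × 0.16 = 0.0096
  Personal: 0.57 × 0.415 = 0.23655
Sum = 0.28815.
Largest term belongs to Personal, so Personal is most probable.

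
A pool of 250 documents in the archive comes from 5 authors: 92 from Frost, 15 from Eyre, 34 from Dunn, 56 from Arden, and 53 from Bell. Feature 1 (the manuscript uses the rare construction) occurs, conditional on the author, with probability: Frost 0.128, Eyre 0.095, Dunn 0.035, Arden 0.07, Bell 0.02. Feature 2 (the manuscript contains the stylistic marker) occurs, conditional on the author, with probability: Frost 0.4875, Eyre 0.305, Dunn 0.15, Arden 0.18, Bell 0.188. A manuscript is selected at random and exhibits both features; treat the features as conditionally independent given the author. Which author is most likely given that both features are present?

Frost

By Bayes' rule, posterior ∝ prior × likelihood:
  Frost: 0.368 × 0.128 × 0.4875 = 0.0229632
  Eyre: 0.06 × 0.095 × 0.305 = 0.0017385
  Dunn: 0.136 × 0.035 × 0.15 = 0.000714
  Arden: 0.224 × 0.07 × 0.18 = 0.0028224
  Bell: 0.212 × 0.02 × 0.188 = 0.00079712
Total = 0.02903522.
Largest term belongs to Frost, so Frost is most probable.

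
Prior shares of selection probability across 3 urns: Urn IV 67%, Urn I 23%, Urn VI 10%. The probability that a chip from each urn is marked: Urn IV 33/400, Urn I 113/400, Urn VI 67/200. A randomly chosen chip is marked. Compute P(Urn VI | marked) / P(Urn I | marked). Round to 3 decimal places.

Compute prior × likelihood for every hypothesis:
  Urn IV: 0.67 × 0.0825 = 0.055275
  Urn I: 0.23 × 0.2825 = 0.064975
  Urn VI: 0.1 × 0.335 = 0.0335
Total = 0.15375.
The ratio is 0.0335 / 0.064975 (the normalizer cancels) = 0.516.

0.516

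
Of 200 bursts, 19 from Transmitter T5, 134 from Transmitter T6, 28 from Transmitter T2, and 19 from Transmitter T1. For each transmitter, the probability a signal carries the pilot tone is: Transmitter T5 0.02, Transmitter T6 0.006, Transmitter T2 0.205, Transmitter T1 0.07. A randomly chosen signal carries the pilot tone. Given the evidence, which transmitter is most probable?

Unnormalized posteriors (prior × likelihood):
  Transmitter T5: 0.095 × 0.02 = 0.0019
  Transmitter T6: 0.67 × 0.006 = 0.00402
  Transmitter T2: 0.14 × 0.205 = 0.0287
  Transmitter T1: 0.095 × 0.07 = 0.00665
Total = 0.04127.
Largest term belongs to Transmitter T2, so Transmitter T2 is most probable.

Transmitter T2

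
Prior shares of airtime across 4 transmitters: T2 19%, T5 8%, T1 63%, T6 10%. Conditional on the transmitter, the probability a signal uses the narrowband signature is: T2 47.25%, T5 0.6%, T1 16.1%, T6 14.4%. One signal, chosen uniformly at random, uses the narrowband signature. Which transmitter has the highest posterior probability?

T1

Prior × likelihood for each hypothesis:
  T2: 0.19 × 0.4725 = 0.089775
  T5: 0.08 × 0.006 = 0.00048
  T1: 0.63 × 0.161 = 0.10143
  T6: 0.1 × 0.144 = 0.0144
Sum = 0.206085.
Largest term belongs to T1, so T1 is most probable.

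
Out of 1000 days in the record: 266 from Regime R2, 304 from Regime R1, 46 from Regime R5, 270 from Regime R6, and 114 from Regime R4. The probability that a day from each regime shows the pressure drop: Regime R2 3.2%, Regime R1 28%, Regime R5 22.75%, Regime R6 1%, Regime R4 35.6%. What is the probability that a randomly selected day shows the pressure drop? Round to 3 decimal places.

Unnormalized posteriors (prior × likelihood):
  Regime R2: 0.266 × 0.032 = 0.008512
  Regime R1: 0.304 × 0.28 = 0.08512
  Regime R5: 0.046 × 0.2275 = 0.010465
  Regime R6: 0.27 × 0.01 = 0.0027
  Regime R4: 0.114 × 0.356 = 0.040584
P(drop) = 0.008512 + 0.08512 + 0.010465 + 0.0027 + 0.040584 = 0.147381 → 0.147.

0.147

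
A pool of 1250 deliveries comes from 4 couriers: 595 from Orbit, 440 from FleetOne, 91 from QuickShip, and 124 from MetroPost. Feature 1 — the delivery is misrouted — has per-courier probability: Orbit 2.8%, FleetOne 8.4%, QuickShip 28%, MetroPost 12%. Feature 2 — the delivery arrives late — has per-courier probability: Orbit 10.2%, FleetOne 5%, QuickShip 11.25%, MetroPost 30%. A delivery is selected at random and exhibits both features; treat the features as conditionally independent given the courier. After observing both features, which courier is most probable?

Prior × likelihood for each hypothesis:
  Orbit: 0.476 × 0.028 × 0.102 = 0.001359456
  FleetOne: 0.352 × 0.084 × 0.05 = 0.0014784
  QuickShip: 0.0728 × 0.28 × 0.1125 = 0.0022932
  MetroPost: 0.0992 × 0.12 × 0.3 = 0.0035712
Sum = 0.008702256.
Largest term belongs to MetroPost, so MetroPost is most probable.

MetroPost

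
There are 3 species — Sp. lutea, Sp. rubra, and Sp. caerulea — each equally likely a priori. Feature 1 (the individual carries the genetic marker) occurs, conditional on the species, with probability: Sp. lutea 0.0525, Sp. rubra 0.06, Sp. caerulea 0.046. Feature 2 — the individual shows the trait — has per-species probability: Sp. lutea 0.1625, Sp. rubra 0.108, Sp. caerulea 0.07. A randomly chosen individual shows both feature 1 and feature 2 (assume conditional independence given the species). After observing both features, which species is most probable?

Sp. lutea

With a uniform prior (1/3 each), posterior ∝ likelihood:
  Sp. lutea: 0.0525 × 0.1625 = 0.00853125
  Sp. rubra: 0.06 × 0.108 = 0.00648
  Sp. caerulea: 0.046 × 0.07 = 0.00322
Total = 0.01823125.
Largest term belongs to Sp. lutea, so Sp. lutea is most probable.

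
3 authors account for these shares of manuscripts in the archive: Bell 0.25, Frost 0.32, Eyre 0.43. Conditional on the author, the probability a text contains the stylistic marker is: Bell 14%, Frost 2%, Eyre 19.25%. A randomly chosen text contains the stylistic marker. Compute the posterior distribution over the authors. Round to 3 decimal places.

Bell 0.282, Frost 0.052, Eyre 0.667

Prior × likelihood for each hypothesis:
  Bell: 0.25 × 0.14 = 0.035
  Frost: 0.32 × 0.02 = 0.0064
  Eyre: 0.43 × 0.1925 = 0.082775
Sum = 0.124175.
P(Bell | marker) = 0.035/0.124175 ≈ 0.282
P(Frost | marker) = 0.0064/0.124175 ≈ 0.052
P(Eyre | marker) = 0.082775/0.124175 ≈ 0.667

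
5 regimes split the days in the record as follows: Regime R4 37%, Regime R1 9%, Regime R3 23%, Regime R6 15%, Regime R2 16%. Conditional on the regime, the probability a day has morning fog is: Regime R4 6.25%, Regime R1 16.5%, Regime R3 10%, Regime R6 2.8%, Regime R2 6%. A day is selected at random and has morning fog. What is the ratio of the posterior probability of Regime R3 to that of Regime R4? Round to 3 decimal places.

0.995

By Bayes' rule, posterior ∝ prior × likelihood:
  Regime R4: 0.37 × 0.0625 = 0.023125
  Regime R1: 0.09 × 0.165 = 0.01485
  Regime R3: 0.23 × 0.1 = 0.023
  Regime R6: 0.15 × 0.028 = 0.0042
  Regime R2: 0.16 × 0.06 = 0.0096
Normalizing constant = 0.074775.
The ratio is 0.023 / 0.023125 (the normalizer cancels) = 0.995.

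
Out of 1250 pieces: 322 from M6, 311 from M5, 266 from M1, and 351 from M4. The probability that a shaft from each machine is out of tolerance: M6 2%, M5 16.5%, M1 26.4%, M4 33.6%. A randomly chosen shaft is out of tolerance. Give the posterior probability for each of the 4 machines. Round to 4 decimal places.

Compute prior × likelihood for every hypothesis:
  M6: 0.2576 × 0.02 = 0.005152
  M5: 0.2488 × 0.165 = 0.041052
  M1: 0.2128 × 0.264 = 0.0561792
  M4: 0.2808 × 0.336 = 0.0943488
Normalizing constant = 0.196732.
P(M6 | oversize) = 0.005152/0.196732 ≈ 0.0262
P(M5 | oversize) = 0.041052/0.196732 ≈ 0.2087
P(M1 | oversize) = 0.0561792/0.196732 ≈ 0.2856
P(M4 | oversize) = 0.0943488/0.196732 ≈ 0.4796

M6 0.0262, M5 0.2087, M1 0.2856, M4 0.4796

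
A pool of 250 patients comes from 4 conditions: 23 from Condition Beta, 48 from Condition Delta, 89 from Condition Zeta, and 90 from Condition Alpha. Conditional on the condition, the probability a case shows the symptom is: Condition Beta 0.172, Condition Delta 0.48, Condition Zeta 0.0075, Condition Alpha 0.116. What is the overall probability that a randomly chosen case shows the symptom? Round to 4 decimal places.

Unnormalized posteriors (prior × likelihood):
  Condition Beta: 0.092 × 0.172 = 0.015824
  Condition Delta: 0.192 × 0.48 = 0.09216
  Condition Zeta: 0.356 × 0.0075 = 0.00267
  Condition Alpha: 0.36 × 0.116 = 0.04176
P(symptomatic) = 0.015824 + 0.09216 + 0.00267 + 0.04176 = 0.152414 → 0.1524.

0.1524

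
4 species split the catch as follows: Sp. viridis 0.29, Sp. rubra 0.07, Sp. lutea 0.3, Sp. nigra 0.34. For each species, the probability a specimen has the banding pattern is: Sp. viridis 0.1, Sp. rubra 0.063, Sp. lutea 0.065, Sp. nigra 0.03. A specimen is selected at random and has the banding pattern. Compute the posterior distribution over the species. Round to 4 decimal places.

Sp. viridis 0.4595, Sp. rubra 0.0699, Sp. lutea 0.3090, Sp. nigra 0.1616

Prior × likelihood for each hypothesis:
  Sp. viridis: 0.29 × 0.1 = 0.029
  Sp. rubra: 0.07 × 0.063 = 0.00441
  Sp. lutea: 0.3 × 0.065 = 0.0195
  Sp. nigra: 0.34 × 0.03 = 0.0102
Normalizing constant = 0.06311.
P(Sp. viridis | banded) = 0.029/0.06311 ≈ 0.4595
P(Sp. rubra | banded) = 0.00441/0.06311 ≈ 0.0699
P(Sp. lutea | banded) = 0.0195/0.06311 ≈ 0.3090
P(Sp. nigra | banded) = 0.0102/0.06311 ≈ 0.1616
(Check: 0.4595+0.0699+0.3090+0.1616 = 1.0000.)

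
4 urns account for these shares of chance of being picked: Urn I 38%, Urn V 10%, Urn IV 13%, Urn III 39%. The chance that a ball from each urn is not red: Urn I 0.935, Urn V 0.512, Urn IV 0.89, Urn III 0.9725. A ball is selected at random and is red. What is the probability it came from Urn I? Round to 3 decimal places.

0.251

Taking complements, P(red | each) = Urn I 0.065, Urn V 0.488, Urn IV 0.11, Urn III 0.0275.
Compute prior × likelihood for every hypothesis:
  Urn I: 0.38 × 0.065 = 0.0247
  Urn V: 0.1 × 0.488 = 0.0488
  Urn IV: 0.13 × 0.11 = 0.0143
  Urn III: 0.39 × 0.0275 = 0.010725
Normalizing constant = 0.098525.
P(Urn I | evidence) = 0.0247 / 0.098525 ≈ 0.251.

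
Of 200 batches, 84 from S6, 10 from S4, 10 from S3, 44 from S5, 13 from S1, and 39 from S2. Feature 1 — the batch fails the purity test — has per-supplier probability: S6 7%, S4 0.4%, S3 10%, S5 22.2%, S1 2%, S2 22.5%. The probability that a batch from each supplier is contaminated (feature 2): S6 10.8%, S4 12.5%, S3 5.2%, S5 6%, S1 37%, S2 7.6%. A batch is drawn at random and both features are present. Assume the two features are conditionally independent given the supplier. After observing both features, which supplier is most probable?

S2

Prior × likelihood for each hypothesis:
  S6: 0.42 × 0.07 × 0.108 = 0.0031752
  S4: 0.05 × 0.004 × 0.125 = 0.000025
  S3: 0.05 × 0.1 × 0.052 = 0.00026
  S5: 0.22 × 0.222 × 0.06 = 0.0029304
  S1: 0.065 × 0.02 × 0.37 = 0.000481
  S2: 0.195 × 0.225 × 0.076 = 0.0033345
Normalizing constant = 0.0102061.
Largest term belongs to S2, so S2 is most probable.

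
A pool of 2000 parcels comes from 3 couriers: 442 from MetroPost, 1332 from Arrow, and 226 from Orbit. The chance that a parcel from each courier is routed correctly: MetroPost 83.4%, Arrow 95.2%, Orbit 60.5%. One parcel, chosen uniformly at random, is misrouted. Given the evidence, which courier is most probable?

Taking complements, P(misrouted | each) = MetroPost 0.166, Arrow 0.048, Orbit 0.395.
Compute prior × likelihood for every hypothesis:
  MetroPost: 0.221 × 0.166 = 0.036686
  Arrow: 0.666 × 0.048 = 0.031968
  Orbit: 0.113 × 0.395 = 0.044635
Total = 0.113289.
Largest term belongs to Orbit, so Orbit is most probable.

Orbit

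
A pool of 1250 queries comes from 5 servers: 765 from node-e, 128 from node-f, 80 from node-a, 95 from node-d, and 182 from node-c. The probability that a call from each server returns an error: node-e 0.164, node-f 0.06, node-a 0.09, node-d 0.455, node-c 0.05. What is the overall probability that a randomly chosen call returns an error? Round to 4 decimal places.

Compute prior × likelihood for every hypothesis:
  node-e: 0.612 × 0.164 = 0.100368
  node-f: 0.1024 × 0.06 = 0.006144
  node-a: 0.064 × 0.09 = 0.00576
  node-d: 0.076 × 0.455 = 0.03458
  node-c: 0.1456 × 0.05 = 0.00728
P(error) = 0.100368 + 0.006144 + 0.00576 + 0.03458 + 0.00728 = 0.154132 → 0.1541.

0.1541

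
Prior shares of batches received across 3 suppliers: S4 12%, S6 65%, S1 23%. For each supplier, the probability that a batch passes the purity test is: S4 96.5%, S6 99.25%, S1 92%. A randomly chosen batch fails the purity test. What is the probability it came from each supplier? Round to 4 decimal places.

S4 0.1529, S6 0.1774, S1 0.6697

Taking complements, P(off-spec | each) = S4 0.035, S6 0.0075, S1 0.08.
By Bayes' rule, posterior ∝ prior × likelihood:
  S4: 0.12 × 0.035 = 0.0042
  S6: 0.65 × 0.0075 = 0.004875
  S1: 0.23 × 0.08 = 0.0184
Total = 0.027475.
P(S4 | off-spec) = 0.0042/0.027475 ≈ 0.1529
P(S6 | off-spec) = 0.004875/0.027475 ≈ 0.1774
P(S1 | off-spec) = 0.0184/0.027475 ≈ 0.6697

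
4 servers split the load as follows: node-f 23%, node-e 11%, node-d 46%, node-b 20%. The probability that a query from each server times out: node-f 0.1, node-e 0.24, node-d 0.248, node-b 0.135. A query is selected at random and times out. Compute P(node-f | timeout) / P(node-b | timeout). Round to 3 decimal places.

By Bayes' rule, posterior ∝ prior × likelihood:
  node-f: 0.23 × 0.1 = 0.023
  node-e: 0.11 × 0.24 = 0.0264
  node-d: 0.46 × 0.248 = 0.11408
  node-b: 0.2 × 0.135 = 0.027
Sum = 0.19048.
The ratio is 0.023 / 0.027 (the normalizer cancels) = 0.852.

0.852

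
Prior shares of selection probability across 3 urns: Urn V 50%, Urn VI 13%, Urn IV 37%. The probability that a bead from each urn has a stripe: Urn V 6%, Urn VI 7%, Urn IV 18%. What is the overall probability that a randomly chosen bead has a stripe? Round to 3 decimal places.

0.106

Compute prior × likelihood for every hypothesis:
  Urn V: 0.5 × 0.06 = 0.03
  Urn VI: 0.13 × 0.07 = 0.0091
  Urn IV: 0.37 × 0.18 = 0.0666
P(striped) = 0.03 + 0.0091 + 0.0666 = 0.1057 → 0.106.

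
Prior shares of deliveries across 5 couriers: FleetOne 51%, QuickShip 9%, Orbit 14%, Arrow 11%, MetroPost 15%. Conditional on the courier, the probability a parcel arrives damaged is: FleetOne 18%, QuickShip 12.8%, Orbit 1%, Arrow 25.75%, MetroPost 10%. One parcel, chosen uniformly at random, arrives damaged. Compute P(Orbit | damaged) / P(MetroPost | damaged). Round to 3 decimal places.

0.093

Compute prior × likelihood for every hypothesis:
  FleetOne: 0.51 × 0.18 = 0.0918
  QuickShip: 0.09 × 0.128 = 0.01152
  Orbit: 0.14 × 0.01 = 0.0014
  Arrow: 0.11 × 0.2575 = 0.028325
  MetroPost: 0.15 × 0.1 = 0.015
Total = 0.148045.
The ratio is 0.0014 / 0.015 (the normalizer cancels) = 0.093.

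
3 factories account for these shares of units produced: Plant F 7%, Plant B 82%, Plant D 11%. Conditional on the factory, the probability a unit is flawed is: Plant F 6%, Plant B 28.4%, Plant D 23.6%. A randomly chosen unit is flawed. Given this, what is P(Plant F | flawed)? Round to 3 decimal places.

Unnormalized posteriors (prior × likelihood):
  Plant F: 0.07 × 0.06 = 0.0042
  Plant B: 0.82 × 0.284 = 0.23288
  Plant D: 0.11 × 0.236 = 0.02596
Normalizing constant = 0.26304.
P(Plant F | evidence) = 0.0042 / 0.26304 ≈ 0.016.

0.016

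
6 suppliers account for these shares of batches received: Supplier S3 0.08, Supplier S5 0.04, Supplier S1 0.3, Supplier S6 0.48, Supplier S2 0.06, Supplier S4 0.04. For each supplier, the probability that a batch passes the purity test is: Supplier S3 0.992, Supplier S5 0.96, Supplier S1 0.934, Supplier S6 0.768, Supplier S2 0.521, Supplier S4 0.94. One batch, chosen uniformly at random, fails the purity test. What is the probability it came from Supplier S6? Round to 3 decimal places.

0.677

Taking complements, P(off-spec | each) = Supplier S3 0.008, Supplier S5 0.04, Supplier S1 0.066, Supplier S6 0.232, Supplier S2 0.479, Supplier S4 0.06.
By Bayes' rule, posterior ∝ prior × likelihood:
  Supplier S3: 0.08 × 0.008 = 0.00064
  Supplier S5: 0.04 × 0.04 = 0.0016
  Supplier S1: 0.3 × 0.066 = 0.0198
  Supplier S6: 0.48 × 0.232 = 0.11136
  Supplier S2: 0.06 × 0.479 = 0.02874
  Supplier S4: 0.04 × 0.06 = 0.0024
Normalizing constant = 0.16454.
P(Supplier S6 | evidence) = 0.11136 / 0.16454 ≈ 0.677.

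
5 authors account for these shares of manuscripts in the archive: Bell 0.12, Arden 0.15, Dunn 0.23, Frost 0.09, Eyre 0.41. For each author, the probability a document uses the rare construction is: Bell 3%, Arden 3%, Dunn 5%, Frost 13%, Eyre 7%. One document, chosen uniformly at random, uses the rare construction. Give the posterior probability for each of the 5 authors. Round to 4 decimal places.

Bell 0.0600, Arden 0.0750, Dunn 0.1917, Frost 0.1950, Eyre 0.4783

Prior × likelihood for each hypothesis:
  Bell: 0.12 × 0.03 = 0.0036
  Arden: 0.15 × 0.03 = 0.0045
  Dunn: 0.23 × 0.05 = 0.0115
  Frost: 0.09 × 0.13 = 0.0117
  Eyre: 0.41 × 0.07 = 0.0287
Total = 0.06.
P(Bell | rare-form) = 0.0036/0.06 ≈ 0.0600
P(Arden | rare-form) = 0.0045/0.06 ≈ 0.0750
P(Dunn | rare-form) = 0.0115/0.06 ≈ 0.1917
P(Frost | rare-form) = 0.0117/0.06 ≈ 0.1950
P(Eyre | rare-form) = 0.0287/0.06 ≈ 0.4783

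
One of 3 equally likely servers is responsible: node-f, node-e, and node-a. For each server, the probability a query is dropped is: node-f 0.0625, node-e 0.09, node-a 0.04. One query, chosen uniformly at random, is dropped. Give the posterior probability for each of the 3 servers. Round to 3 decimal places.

node-f 0.325, node-e 0.468, node-a 0.208

With a uniform prior (1/3 each), posterior ∝ likelihood:
  node-f: 0.0625
  node-e: 0.09
  node-a: 0.04
Normalizing constant = 0.1925.
P(node-f | dropped) = 0.0625/0.1925 ≈ 0.325
P(node-e | dropped) = 0.09/0.1925 ≈ 0.468
P(node-a | dropped) = 0.04/0.1925 ≈ 0.208
(Check: 0.325+0.468+0.208 = 1.001.)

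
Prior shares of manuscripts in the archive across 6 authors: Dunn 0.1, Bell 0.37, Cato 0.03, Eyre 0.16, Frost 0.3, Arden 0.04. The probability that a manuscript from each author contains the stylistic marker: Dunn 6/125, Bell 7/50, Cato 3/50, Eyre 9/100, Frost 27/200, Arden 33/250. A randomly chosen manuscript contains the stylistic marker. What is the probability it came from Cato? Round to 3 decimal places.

By Bayes' rule, posterior ∝ prior × likelihood:
  Dunn: 0.1 × 0.048 = 0.0048
  Bell: 0.37 × 0.14 = 0.0518
  Cato: 0.03 × 0.06 = 0.0018
  Eyre: 0.16 × 0.09 = 0.0144
  Frost: 0.3 × 0.135 = 0.0405
  Arden: 0.04 × 0.132 = 0.00528
Normalizing constant = 0.11858.
P(Cato | evidence) = 0.0018 / 0.11858 ≈ 0.015.

0.015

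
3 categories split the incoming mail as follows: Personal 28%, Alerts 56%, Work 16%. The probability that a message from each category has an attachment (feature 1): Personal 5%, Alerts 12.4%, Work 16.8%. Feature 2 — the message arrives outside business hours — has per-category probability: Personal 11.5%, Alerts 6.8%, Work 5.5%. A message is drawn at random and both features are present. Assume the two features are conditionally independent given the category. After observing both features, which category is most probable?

Alerts

By Bayes' rule, posterior ∝ prior × likelihood:
  Personal: 0.28 × 0.05 × 0.115 = 0.00161
  Alerts: 0.56 × 0.124 × 0.068 = 0.00472192
  Work: 0.16 × 0.168 × 0.055 = 0.0014784
Total = 0.00781032.
Largest term belongs to Alerts, so Alerts is most probable.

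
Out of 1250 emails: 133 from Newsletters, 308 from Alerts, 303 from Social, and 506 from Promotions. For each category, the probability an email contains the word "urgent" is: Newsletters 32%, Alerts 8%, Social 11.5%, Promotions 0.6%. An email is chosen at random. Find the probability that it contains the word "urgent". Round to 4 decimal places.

0.0841

Unnormalized posteriors (prior × likelihood):
  Newsletters: 0.1064 × 0.32 = 0.034048
  Alerts: 0.2464 × 0.08 = 0.019712
  Social: 0.2424 × 0.115 = 0.027876
  Promotions: 0.4048 × 0.006 = 0.0024288
P(urgent-flag) = 0.034048 + 0.019712 + 0.027876 + 0.0024288 = 0.0840648 → 0.0841.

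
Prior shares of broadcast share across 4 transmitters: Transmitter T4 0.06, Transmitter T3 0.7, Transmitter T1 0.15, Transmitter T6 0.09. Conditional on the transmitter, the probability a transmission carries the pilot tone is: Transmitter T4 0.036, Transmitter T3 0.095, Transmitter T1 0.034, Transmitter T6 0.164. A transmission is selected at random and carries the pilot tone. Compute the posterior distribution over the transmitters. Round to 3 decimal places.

Transmitter T4 0.024, Transmitter T3 0.751, Transmitter T1 0.058, Transmitter T6 0.167

Prior × likelihood for each hypothesis:
  Transmitter T4: 0.06 × 0.036 = 0.00216
  Transmitter T3: 0.7 × 0.095 = 0.0665
  Transmitter T1: 0.15 × 0.034 = 0.0051
  Transmitter T6: 0.09 × 0.164 = 0.01476
Normalizing constant = 0.08852.
P(Transmitter T4 | pilot) = 0.00216/0.08852 ≈ 0.024
P(Transmitter T3 | pilot) = 0.0665/0.08852 ≈ 0.751
P(Transmitter T1 | pilot) = 0.0051/0.08852 ≈ 0.058
P(Transmitter T6 | pilot) = 0.01476/0.08852 ≈ 0.167
(Check: 0.024+0.751+0.058+0.167 = 1.000.)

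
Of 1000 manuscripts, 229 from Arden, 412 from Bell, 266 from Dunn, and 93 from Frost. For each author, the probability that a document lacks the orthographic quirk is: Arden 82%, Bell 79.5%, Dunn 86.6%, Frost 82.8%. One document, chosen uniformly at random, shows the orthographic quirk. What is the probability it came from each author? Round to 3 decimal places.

Taking complements, P(quirk | each) = Arden 0.18, Bell 0.205, Dunn 0.134, Frost 0.172.
Compute prior × likelihood for every hypothesis:
  Arden: 0.229 × 0.18 = 0.04122
  Bell: 0.412 × 0.205 = 0.08446
  Dunn: 0.266 × 0.134 = 0.035644
  Frost: 0.093 × 0.172 = 0.015996
Sum = 0.17732.
P(Arden | quirk) = 0.04122/0.17732 ≈ 0.232
P(Bell | quirk) = 0.08446/0.17732 ≈ 0.476
P(Dunn | quirk) = 0.035644/0.17732 ≈ 0.201
P(Frost | quirk) = 0.015996/0.17732 ≈ 0.090

Arden 0.232, Bell 0.476, Dunn 0.201, Frost 0.090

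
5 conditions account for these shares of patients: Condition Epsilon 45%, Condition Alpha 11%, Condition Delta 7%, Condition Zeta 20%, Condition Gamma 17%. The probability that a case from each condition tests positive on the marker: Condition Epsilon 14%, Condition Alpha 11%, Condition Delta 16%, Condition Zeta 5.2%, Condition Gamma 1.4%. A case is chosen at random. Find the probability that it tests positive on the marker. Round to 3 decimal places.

0.099

By Bayes' rule, posterior ∝ prior × likelihood:
  Condition Epsilon: 0.45 × 0.14 = 0.063
  Condition Alpha: 0.11 × 0.11 = 0.0121
  Condition Delta: 0.07 × 0.16 = 0.0112
  Condition Zeta: 0.2 × 0.052 = 0.0104
  Condition Gamma: 0.17 × 0.014 = 0.00238
P(marker-positive) = 0.063 + 0.0121 + 0.0112 + 0.0104 + 0.00238 = 0.09908 → 0.099.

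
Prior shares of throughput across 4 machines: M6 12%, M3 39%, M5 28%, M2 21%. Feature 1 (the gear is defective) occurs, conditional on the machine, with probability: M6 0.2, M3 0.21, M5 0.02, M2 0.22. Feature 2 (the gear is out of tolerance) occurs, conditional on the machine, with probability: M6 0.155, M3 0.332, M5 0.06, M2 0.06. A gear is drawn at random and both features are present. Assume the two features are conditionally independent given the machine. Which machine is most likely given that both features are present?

Compute prior × likelihood for every hypothesis:
  M6: 0.12 × 0.2 × 0.155 = 0.00372
  M3: 0.39 × 0.21 × 0.332 = 0.0271908
  M5: 0.28 × 0.02 × 0.06 = 0.000336
  M2: 0.21 × 0.22 × 0.06 = 0.002772
Sum = 0.0340188.
Largest term belongs to M3, so M3 is most probable.

M3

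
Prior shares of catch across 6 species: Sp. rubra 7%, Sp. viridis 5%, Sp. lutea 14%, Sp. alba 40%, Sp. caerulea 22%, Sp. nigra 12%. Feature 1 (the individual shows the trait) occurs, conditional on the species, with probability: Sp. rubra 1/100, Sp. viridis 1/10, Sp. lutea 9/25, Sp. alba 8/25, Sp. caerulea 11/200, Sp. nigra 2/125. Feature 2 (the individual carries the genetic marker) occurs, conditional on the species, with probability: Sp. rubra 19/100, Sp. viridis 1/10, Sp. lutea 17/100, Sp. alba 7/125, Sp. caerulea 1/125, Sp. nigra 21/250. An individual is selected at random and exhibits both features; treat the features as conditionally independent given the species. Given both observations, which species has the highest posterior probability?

Sp. lutea

Unnormalized posteriors (prior × likelihood):
  Sp. rubra: 0.07 × 0.01 × 0.19 = 0.000133
  Sp. viridis: 0.05 × 0.1 × 0.1 = 0.0005
  Sp. lutea: 0.14 × 0.36 × 0.17 = 0.008568
  Sp. alba: 0.4 × 0.32 × 0.056 = 0.007168
  Sp. caerulea: 0.22 × 0.055 × 0.008 = 0.0000968
  Sp. nigra: 0.12 × 0.016 × 0.084 = 0.00016128
Total = 0.01662708.
Largest term belongs to Sp. lutea, so Sp. lutea is most probable.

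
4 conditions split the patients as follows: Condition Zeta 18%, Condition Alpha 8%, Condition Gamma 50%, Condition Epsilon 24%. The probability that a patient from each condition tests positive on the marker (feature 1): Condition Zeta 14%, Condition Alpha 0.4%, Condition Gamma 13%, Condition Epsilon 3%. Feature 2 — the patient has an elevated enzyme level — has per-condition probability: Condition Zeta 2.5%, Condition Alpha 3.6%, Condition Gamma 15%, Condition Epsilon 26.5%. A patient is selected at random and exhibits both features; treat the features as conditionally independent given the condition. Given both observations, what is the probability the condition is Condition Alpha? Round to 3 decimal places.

0.001

Compute prior × likelihood for every hypothesis:
  Condition Zeta: 0.18 × 0.14 × 0.025 = 0.00063
  Condition Alpha: 0.08 × 0.004 × 0.036 = 0.00001152
  Condition Gamma: 0.5 × 0.13 × 0.15 = 0.00975
  Condition Epsilon: 0.24 × 0.03 × 0.265 = 0.001908
Total = 0.01229952.
P(Condition Alpha | evidence) = 0.00001152 / 0.01229952 ≈ 0.001.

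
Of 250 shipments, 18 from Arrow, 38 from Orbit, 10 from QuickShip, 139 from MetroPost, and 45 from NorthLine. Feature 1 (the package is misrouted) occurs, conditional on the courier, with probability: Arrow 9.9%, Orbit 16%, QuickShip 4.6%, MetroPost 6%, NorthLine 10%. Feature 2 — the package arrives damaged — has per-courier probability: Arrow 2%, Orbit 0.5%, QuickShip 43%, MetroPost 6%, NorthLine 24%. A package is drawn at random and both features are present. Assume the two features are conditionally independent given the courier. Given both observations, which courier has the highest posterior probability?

NorthLine

Unnormalized posteriors (prior × likelihood):
  Arrow: 0.072 × 0.099 × 0.02 = 0.00014256
  Orbit: 0.152 × 0.16 × 0.005 = 0.0001216
  QuickShip: 0.04 × 0.046 × 0.43 = 0.0007912
  MetroPost: 0.556 × 0.06 × 0.06 = 0.0020016
  NorthLine: 0.18 × 0.1 × 0.24 = 0.00432
Total = 0.00737696.
Largest term belongs to NorthLine, so NorthLine is most probable.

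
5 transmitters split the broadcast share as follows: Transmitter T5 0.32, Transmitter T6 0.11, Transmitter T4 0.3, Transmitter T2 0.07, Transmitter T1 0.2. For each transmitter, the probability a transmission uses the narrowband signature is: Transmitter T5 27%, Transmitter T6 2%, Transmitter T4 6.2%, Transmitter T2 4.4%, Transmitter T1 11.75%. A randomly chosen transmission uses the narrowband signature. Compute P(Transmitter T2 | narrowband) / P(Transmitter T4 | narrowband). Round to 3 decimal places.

0.166

By Bayes' rule, posterior ∝ prior × likelihood:
  Transmitter T5: 0.32 × 0.27 = 0.0864
  Transmitter T6: 0.11 × 0.02 = 0.0022
  Transmitter T4: 0.3 × 0.062 = 0.0186
  Transmitter T2: 0.07 × 0.044 = 0.00308
  Transmitter T1: 0.2 × 0.1175 = 0.0235
Normalizing constant = 0.13378.
The ratio is 0.00308 / 0.0186 (the normalizer cancels) = 0.166.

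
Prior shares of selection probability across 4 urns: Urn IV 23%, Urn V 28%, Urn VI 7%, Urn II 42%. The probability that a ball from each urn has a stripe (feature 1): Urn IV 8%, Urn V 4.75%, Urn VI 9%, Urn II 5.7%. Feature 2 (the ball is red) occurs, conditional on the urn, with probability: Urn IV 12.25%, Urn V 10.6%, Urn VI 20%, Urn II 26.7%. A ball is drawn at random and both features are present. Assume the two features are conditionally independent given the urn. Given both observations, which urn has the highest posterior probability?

Urn II

By Bayes' rule, posterior ∝ prior × likelihood:
  Urn IV: 0.23 × 0.08 × 0.1225 = 0.002254
  Urn V: 0.28 × 0.0475 × 0.106 = 0.0014098
  Urn VI: 0.07 × 0.09 × 0.2 = 0.00126
  Urn II: 0.42 × 0.057 × 0.267 = 0.00639198
Sum = 0.01131578.
Largest term belongs to Urn II, so Urn II is most probable.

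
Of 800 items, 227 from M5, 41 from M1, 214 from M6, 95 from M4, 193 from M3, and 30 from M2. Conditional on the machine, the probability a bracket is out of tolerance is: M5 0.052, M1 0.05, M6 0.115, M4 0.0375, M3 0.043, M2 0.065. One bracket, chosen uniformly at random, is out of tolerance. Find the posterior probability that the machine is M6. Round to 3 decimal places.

Unnormalized posteriors (prior × likelihood):
  M5: 0.28375 × 0.052 = 0.014755
  M1: 0.05125 × 0.05 = 0.0025625
  M6: 0.2675 × 0.115 = 0.0307625
  M4: 0.11875 × 0.0375 = 0.004453125
  M3: 0.24125 × 0.043 = 0.01037375
  M2: 0.0375 × 0.065 = 0.0024375
Sum = 0.065344375.
P(M6 | evidence) = 0.0307625 / 0.065344375 ≈ 0.471.

0.471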